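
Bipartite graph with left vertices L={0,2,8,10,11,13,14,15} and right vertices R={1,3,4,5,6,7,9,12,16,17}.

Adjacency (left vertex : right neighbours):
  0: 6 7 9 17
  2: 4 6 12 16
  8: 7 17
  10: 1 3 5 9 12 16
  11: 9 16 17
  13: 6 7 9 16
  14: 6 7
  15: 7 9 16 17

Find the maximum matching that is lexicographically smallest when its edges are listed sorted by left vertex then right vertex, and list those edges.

Lex-smallest maximum matching: {(0,6), (2,4), (8,7), (10,1), (11,9), (13,16), (15,17)}

|M| = 7 (so the lex-smallest maximum matching has 7 edges)
process left vertices in ascending order; for each, take the smallest-labelled available neighbour that still permits 7 edges overall, or leave it unmatched if none does
lex-smallest matching: {0-6, 2-4, 8-7, 10-1, 11-9, 13-16, 15-17}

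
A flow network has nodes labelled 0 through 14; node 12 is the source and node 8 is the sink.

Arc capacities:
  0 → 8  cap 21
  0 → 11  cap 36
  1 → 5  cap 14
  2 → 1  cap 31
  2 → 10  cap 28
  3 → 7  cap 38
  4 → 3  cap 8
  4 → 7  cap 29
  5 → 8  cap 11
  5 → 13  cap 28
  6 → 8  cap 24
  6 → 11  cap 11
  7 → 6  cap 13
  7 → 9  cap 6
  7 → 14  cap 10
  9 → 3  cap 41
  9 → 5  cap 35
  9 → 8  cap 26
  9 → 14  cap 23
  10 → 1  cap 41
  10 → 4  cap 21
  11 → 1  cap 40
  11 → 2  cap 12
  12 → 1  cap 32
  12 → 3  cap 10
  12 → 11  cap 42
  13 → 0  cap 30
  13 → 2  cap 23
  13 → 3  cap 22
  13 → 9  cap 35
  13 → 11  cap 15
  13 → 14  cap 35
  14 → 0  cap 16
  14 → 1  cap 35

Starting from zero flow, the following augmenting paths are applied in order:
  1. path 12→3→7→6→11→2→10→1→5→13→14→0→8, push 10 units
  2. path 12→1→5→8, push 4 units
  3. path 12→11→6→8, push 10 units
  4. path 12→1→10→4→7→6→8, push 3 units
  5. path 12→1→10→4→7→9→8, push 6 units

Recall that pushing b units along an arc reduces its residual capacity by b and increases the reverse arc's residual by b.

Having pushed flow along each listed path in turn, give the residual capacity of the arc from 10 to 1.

after path 1 (12→3→7→6→11→2→10→1→5→13→14→0→8, push 10): res(10,1)=31
after path 2 (12→1→5→8, push 4): res(10,1)=31
after path 3 (12→11→6→8, push 10): res(10,1)=31
after path 4 (12→1→10→4→7→6→8, push 3): res(10,1)=34
after path 5 (12→1→10→4→7→9→8, push 6): res(10,1)=40

Residual capacity of (10,1): 40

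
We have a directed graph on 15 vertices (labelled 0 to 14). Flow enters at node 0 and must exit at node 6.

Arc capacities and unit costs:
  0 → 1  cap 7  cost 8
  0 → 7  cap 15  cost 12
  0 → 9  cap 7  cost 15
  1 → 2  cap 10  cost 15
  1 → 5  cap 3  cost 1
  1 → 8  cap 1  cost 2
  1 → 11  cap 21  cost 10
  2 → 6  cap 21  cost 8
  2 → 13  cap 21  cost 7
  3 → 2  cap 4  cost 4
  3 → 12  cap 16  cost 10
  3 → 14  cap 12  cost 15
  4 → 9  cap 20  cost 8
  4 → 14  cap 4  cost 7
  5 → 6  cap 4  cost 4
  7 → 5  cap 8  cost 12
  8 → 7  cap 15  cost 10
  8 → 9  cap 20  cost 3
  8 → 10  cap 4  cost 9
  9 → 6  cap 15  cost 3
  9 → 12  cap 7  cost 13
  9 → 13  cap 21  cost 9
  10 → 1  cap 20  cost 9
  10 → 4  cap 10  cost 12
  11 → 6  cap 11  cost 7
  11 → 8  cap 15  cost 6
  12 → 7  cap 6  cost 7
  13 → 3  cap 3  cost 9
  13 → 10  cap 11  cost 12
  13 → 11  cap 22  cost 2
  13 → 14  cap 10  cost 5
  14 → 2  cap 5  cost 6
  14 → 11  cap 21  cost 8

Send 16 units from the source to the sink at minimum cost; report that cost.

Minimum cost for 16 units: 324

shortest-cost path #1: 0→1→5→6 push 3 @ unit cost 13 (adds 39)
shortest-cost path #2: 0→1→8→9→6 push 1 @ unit cost 16 (adds 16)
shortest-cost path #3: 0→9→6 push 7 @ unit cost 18 (adds 126)
shortest-cost path #4: 0→1→11→6 push 3 @ unit cost 25 (adds 75)
shortest-cost path #5: 0→7→5→6 push 1 @ unit cost 28 (adds 28)
shortest-cost path #6: 0→7→5→1→11→6 push 1 @ unit cost 40 (adds 40)
total cost = 324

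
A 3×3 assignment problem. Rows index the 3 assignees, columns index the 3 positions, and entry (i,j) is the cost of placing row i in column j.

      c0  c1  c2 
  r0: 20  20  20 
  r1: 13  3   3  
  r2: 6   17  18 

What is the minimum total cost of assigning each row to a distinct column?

one of 2 optimal assignments: row0→col1 (cost 20), row1→col2 (cost 3), row2→col0 (cost 6)
total = 20 + 3 + 6 = 29

Minimum assignment cost: 29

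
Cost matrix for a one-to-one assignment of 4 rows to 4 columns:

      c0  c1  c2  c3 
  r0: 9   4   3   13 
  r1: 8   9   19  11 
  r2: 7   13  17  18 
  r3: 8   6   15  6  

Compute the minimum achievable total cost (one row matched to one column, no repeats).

optimal assignment: row0→col2 (cost 3), row1→col1 (cost 9), row2→col0 (cost 7), row3→col3 (cost 6)
total = 3 + 9 + 7 + 6 = 25

Minimum assignment cost: 25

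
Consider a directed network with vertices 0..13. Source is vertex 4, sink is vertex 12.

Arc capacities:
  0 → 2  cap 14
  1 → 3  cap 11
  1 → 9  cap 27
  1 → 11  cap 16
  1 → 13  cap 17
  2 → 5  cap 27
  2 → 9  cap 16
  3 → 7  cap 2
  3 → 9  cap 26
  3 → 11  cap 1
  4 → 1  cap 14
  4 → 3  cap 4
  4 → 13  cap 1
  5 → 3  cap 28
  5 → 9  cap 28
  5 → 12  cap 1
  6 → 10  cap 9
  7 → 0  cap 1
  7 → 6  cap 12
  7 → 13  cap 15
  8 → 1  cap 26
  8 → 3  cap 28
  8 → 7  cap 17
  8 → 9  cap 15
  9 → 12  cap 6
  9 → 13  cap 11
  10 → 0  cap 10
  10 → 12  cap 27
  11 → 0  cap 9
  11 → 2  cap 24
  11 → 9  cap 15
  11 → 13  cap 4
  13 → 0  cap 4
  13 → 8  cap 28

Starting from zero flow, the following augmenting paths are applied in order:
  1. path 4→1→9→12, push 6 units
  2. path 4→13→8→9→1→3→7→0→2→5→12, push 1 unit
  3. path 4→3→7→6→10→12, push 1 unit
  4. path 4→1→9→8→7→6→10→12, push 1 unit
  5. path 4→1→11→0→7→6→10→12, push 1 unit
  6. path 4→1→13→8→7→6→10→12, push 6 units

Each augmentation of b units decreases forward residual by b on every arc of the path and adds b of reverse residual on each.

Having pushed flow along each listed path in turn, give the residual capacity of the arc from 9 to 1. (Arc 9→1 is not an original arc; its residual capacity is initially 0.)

Residual capacity of (9,1): 6

after path 1 (4→1→9→12, push 6): res(9,1)=6
after path 2 (4→13→8→9→1→3→7→0→2→5→12, push 1): res(9,1)=5
after path 3 (4→3→7→6→10→12, push 1): res(9,1)=5
after path 4 (4→1→9→8→7→6→10→12, push 1): res(9,1)=6
after path 5 (4→1→11→0→7→6→10→12, push 1): res(9,1)=6
after path 6 (4→1→13→8→7→6→10→12, push 6): res(9,1)=6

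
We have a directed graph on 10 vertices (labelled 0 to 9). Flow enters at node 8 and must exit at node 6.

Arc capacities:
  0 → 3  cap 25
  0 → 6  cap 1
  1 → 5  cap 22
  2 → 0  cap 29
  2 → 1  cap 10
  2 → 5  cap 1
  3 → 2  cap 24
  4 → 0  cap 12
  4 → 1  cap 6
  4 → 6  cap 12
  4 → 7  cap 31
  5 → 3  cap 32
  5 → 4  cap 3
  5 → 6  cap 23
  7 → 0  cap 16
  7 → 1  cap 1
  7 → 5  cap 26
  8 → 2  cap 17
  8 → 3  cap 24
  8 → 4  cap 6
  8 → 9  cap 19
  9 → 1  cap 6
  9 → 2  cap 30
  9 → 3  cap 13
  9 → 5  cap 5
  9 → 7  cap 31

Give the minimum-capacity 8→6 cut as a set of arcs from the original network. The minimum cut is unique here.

Min-cut arcs: {(0,6), (5,4), (5,6), (8,4)} (total capacity 33)

augment #1: 8→4→6 push 6
augment #2: 8→2→0→6 push 1
augment #3: 8→2→5→6 push 1
augment #4: 8→9→5→6 push 5
augment #5: 8→2→1→5→6 push 10
augment #6: 8→9→1→5→6 push 6
augment #7: 8→9→7→5→6 push 1
augment #8: 8→9→7→5→4→6 push 3
max flow = 33; residual-reachable set from 8 gives S-side
cut edges (S→T): {(0,6), (5,4), (5,6), (8,4)} total cap 33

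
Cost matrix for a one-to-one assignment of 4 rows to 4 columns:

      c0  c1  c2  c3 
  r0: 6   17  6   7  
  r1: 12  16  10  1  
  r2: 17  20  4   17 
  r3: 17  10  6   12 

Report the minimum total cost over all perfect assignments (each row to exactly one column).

optimal assignment: row0→col0 (cost 6), row1→col3 (cost 1), row2→col2 (cost 4), row3→col1 (cost 10)
total = 6 + 1 + 4 + 10 = 21

Minimum assignment cost: 21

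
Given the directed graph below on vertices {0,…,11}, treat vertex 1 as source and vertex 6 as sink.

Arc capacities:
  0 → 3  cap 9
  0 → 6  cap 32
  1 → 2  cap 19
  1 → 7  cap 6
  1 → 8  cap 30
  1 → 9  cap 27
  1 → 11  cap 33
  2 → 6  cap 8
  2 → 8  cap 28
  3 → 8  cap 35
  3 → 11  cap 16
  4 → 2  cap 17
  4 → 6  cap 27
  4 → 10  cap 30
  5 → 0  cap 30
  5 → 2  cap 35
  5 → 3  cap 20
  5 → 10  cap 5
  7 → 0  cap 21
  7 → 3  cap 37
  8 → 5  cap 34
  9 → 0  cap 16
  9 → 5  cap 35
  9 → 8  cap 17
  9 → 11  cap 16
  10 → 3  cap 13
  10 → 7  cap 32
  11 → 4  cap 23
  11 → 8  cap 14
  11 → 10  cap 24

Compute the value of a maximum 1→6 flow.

augment #1: 1→2→6 bottleneck 8, total now 8
augment #2: 1→7→0→6 bottleneck 6, total now 14
augment #3: 1→9→0→6 bottleneck 16, total now 30
augment #4: 1→11→4→6 bottleneck 23, total now 53
augment #5: 1→8→5→0→6 bottleneck 10, total now 63

Maximum flow value: 63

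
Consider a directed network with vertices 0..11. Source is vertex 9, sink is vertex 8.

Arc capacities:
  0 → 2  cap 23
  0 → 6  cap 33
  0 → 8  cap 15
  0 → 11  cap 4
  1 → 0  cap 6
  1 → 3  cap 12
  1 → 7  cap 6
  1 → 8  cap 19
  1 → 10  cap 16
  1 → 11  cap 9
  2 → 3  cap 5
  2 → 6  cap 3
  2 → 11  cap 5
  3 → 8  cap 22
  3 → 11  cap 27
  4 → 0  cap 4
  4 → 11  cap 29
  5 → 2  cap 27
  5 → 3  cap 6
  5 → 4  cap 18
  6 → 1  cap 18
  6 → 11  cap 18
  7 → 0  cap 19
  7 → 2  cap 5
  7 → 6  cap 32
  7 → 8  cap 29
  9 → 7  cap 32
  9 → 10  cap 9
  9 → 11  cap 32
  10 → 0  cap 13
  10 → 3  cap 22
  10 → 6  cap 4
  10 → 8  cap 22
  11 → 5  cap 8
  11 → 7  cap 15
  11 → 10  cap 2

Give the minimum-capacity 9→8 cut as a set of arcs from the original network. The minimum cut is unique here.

Min-cut arcs: {(9,7), (9,10), (11,5), (11,7), (11,10)} (total capacity 66)

augment #1: 9→7→8 push 29
augment #2: 9→10→8 push 9
augment #3: 9→7→0→8 push 3
augment #4: 9→11→10→8 push 2
augment #5: 9→11→5→3→8 push 6
augment #6: 9→11→7→0→8 push 12
augment #7: 9→11→5→2→3→8 push 2
augment #8: 9→11→7→2→3→8 push 3
max flow = 66; residual-reachable set from 9 gives S-side
cut edges (S→T): {(9,7), (9,10), (11,5), (11,7), (11,10)} total cap 66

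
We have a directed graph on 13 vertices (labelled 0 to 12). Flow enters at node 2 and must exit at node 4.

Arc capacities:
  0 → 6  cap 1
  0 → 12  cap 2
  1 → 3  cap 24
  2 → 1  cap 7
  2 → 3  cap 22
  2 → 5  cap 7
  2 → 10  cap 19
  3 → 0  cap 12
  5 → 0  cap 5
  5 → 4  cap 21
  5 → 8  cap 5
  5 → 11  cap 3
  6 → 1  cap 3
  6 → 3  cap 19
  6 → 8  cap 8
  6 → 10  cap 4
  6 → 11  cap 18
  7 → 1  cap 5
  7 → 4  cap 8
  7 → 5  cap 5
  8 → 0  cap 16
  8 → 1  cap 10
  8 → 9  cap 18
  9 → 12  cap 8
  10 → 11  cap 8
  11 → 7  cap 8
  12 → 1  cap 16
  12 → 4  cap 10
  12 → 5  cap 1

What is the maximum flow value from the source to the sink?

Maximum flow value: 18

augment #1: 2→5→4 bottleneck 7, total now 7
augment #2: 2→3→0→12→4 bottleneck 2, total now 9
augment #3: 2→10→11→7→4 bottleneck 8, total now 17
augment #4: 2→3→0→6→8→9→12→4 bottleneck 1, total now 18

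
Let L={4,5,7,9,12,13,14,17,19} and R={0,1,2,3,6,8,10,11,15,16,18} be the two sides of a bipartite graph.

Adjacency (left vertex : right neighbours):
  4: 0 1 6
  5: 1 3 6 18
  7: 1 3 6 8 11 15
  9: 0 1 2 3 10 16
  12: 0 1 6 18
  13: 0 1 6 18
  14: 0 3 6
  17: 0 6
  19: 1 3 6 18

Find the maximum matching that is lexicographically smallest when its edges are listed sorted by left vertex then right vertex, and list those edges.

Lex-smallest maximum matching: {(4,0), (5,1), (7,8), (9,2), (12,6), (13,18), (14,3)}

|M| = 7 (so the lex-smallest maximum matching has 7 edges)
process left vertices in ascending order; for each, take the smallest-labelled available neighbour that still permits 7 edges overall, or leave it unmatched if none does
lex-smallest matching: {4-0, 5-1, 7-8, 9-2, 12-6, 13-18, 14-3}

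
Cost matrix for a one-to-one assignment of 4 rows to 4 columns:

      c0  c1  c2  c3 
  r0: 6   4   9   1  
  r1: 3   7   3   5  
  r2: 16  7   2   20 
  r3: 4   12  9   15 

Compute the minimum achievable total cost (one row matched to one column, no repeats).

Minimum assignment cost: 14

optimal assignment: row0→col3 (cost 1), row1→col1 (cost 7), row2→col2 (cost 2), row3→col0 (cost 4)
total = 1 + 7 + 2 + 4 = 14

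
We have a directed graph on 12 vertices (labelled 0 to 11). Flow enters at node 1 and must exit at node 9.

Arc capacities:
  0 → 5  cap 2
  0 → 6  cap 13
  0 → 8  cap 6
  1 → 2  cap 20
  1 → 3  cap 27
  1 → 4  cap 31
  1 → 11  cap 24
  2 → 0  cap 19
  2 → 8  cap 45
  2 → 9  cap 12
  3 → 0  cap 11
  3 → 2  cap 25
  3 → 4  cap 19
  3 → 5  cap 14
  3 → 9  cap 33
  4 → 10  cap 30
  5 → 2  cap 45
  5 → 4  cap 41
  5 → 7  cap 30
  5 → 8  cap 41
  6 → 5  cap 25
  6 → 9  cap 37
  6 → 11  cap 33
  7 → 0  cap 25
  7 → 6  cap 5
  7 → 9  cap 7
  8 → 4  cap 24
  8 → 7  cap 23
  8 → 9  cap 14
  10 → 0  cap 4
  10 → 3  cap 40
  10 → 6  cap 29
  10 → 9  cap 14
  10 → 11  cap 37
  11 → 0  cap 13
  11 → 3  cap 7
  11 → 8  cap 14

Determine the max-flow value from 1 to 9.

Maximum flow value: 101

augment #1: 1→2→9 bottleneck 12, total now 12
augment #2: 1→3→9 bottleneck 27, total now 39
augment #3: 1→2→8→9 bottleneck 8, total now 47
augment #4: 1→4→10→9 bottleneck 14, total now 61
augment #5: 1→11→3→9 bottleneck 6, total now 67
augment #6: 1→11→8→9 bottleneck 6, total now 73
augment #7: 1→4→10→6→9 bottleneck 16, total now 89
augment #8: 1→11→0→6→9 bottleneck 12, total now 101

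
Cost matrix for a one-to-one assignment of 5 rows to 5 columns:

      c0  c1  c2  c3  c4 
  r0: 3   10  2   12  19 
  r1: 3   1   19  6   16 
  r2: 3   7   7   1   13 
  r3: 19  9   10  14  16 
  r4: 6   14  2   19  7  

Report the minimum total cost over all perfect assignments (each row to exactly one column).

Minimum assignment cost: 22

one of 2 optimal assignments: row0→col0 (cost 3), row1→col1 (cost 1), row2→col3 (cost 1), row3→col2 (cost 10), row4→col4 (cost 7)
total = 3 + 1 + 1 + 10 + 7 = 22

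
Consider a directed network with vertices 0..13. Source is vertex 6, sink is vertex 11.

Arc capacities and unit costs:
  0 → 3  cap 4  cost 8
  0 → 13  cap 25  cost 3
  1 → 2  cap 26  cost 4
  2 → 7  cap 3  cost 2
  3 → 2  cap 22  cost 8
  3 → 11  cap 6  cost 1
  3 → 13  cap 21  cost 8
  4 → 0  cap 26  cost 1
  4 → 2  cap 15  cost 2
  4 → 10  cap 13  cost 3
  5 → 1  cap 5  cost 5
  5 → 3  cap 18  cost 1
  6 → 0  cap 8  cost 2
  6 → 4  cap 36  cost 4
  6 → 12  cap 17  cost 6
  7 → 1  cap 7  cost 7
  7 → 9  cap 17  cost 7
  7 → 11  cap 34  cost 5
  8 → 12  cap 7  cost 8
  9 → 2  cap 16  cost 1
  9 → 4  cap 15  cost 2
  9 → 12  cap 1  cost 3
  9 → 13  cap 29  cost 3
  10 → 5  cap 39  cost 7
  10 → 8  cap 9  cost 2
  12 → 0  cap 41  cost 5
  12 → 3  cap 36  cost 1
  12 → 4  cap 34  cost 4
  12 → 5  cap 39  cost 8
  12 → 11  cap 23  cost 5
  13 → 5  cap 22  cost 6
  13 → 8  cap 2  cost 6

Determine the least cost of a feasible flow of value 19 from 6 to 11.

Minimum cost for 19 units: 195

shortest-cost path #1: 6→12→3→11 push 6 @ unit cost 8 (adds 48)
shortest-cost path #2: 6→12→11 push 11 @ unit cost 11 (adds 121)
shortest-cost path #3: 6→4→2→7→11 push 2 @ unit cost 13 (adds 26)
total cost = 195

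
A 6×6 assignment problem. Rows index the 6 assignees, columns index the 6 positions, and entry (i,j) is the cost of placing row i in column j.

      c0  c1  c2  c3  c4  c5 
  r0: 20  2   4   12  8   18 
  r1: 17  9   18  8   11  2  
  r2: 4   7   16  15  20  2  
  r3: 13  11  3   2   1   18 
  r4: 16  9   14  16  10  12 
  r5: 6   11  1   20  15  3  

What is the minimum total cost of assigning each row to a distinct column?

Minimum assignment cost: 21

optimal assignment: row0→col1 (cost 2), row1→col5 (cost 2), row2→col0 (cost 4), row3→col3 (cost 2), row4→col4 (cost 10), row5→col2 (cost 1)
total = 2 + 2 + 4 + 2 + 10 + 1 = 21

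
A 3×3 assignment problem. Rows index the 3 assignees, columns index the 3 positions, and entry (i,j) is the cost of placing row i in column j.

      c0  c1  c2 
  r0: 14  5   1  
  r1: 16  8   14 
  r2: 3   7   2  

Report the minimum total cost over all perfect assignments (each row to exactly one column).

Minimum assignment cost: 12

optimal assignment: row0→col2 (cost 1), row1→col1 (cost 8), row2→col0 (cost 3)
total = 1 + 8 + 3 = 12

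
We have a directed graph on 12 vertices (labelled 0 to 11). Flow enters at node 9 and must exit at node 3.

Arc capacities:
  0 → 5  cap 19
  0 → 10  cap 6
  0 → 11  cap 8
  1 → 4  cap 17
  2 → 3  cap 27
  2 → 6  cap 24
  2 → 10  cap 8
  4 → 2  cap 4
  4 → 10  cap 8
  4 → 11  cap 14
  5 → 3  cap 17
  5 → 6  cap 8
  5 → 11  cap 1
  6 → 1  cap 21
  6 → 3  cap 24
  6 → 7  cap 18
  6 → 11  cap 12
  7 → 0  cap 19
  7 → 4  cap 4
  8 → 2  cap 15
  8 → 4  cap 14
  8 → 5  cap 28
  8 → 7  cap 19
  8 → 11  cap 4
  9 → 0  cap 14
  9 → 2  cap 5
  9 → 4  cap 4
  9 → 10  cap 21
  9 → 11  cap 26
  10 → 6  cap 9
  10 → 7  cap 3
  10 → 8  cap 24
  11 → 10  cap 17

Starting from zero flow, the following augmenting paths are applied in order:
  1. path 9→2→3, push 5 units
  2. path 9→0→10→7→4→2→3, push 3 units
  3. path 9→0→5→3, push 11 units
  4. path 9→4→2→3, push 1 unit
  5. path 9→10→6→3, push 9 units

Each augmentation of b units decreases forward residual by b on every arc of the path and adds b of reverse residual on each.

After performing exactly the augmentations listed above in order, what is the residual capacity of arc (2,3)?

Residual capacity of (2,3): 18

after path 1 (9→2→3, push 5): res(2,3)=22
after path 2 (9→0→10→7→4→2→3, push 3): res(2,3)=19
after path 3 (9→0→5→3, push 11): res(2,3)=19
after path 4 (9→4→2→3, push 1): res(2,3)=18
after path 5 (9→10→6→3, push 9): res(2,3)=18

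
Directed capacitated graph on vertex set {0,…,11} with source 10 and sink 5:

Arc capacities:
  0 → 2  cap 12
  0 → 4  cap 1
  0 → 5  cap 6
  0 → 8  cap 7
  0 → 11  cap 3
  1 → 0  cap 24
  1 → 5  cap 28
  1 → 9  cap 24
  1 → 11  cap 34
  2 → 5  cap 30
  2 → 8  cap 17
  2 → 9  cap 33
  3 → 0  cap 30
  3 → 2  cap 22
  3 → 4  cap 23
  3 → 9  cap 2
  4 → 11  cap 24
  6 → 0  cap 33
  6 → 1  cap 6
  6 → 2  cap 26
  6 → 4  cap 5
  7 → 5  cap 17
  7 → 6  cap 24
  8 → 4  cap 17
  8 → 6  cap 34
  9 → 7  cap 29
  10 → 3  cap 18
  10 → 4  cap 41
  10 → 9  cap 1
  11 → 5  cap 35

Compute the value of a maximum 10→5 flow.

Maximum flow value: 43

augment #1: 10→3→0→5 bottleneck 6, total now 6
augment #2: 10→3→2→5 bottleneck 12, total now 18
augment #3: 10→4→11→5 bottleneck 24, total now 42
augment #4: 10→9→7→5 bottleneck 1, total now 43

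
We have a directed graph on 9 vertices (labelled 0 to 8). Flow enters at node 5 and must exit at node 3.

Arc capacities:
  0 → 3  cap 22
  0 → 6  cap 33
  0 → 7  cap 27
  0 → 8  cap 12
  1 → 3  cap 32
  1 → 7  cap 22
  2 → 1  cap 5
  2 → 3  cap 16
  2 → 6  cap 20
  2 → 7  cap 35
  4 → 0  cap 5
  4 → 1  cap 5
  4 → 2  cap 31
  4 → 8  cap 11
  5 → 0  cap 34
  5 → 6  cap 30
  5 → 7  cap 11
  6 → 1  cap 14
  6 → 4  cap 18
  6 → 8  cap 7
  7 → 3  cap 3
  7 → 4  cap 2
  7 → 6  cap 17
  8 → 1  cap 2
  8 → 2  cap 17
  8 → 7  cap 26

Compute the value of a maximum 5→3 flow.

augment #1: 5→0→3 bottleneck 22, total now 22
augment #2: 5→7→3 bottleneck 3, total now 25
augment #3: 5→6→1→3 bottleneck 14, total now 39
augment #4: 5→0→8→1→3 bottleneck 2, total now 41
augment #5: 5→0→8→2→3 bottleneck 10, total now 51
augment #6: 5→6→4→1→3 bottleneck 5, total now 56
augment #7: 5→6→4→2→3 bottleneck 6, total now 62
augment #8: 5→6→4→2→1→3 bottleneck 5, total now 67

Maximum flow value: 67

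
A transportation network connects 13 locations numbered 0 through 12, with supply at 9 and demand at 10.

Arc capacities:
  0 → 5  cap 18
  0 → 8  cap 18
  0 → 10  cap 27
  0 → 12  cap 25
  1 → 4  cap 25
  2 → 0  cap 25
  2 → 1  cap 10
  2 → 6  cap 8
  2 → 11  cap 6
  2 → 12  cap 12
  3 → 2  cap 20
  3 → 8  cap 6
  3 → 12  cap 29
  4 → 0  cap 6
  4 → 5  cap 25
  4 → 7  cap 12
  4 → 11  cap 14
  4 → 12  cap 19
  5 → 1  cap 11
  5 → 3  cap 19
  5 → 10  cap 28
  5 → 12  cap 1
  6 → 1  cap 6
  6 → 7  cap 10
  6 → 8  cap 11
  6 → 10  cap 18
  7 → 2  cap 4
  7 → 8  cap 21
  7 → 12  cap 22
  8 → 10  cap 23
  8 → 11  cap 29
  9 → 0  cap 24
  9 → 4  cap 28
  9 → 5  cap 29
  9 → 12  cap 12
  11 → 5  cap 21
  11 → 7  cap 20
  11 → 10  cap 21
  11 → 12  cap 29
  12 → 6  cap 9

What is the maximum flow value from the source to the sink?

augment #1: 9→0→10 bottleneck 24, total now 24
augment #2: 9→5→10 bottleneck 28, total now 52
augment #3: 9→4→0→10 bottleneck 3, total now 55
augment #4: 9→4→11→10 bottleneck 14, total now 69
augment #5: 9→12→6→10 bottleneck 9, total now 78
augment #6: 9→4→0→8→10 bottleneck 3, total now 81
augment #7: 9→4→7→8→10 bottleneck 8, total now 89
augment #8: 9→5→3→8→10 bottleneck 1, total now 90

Maximum flow value: 90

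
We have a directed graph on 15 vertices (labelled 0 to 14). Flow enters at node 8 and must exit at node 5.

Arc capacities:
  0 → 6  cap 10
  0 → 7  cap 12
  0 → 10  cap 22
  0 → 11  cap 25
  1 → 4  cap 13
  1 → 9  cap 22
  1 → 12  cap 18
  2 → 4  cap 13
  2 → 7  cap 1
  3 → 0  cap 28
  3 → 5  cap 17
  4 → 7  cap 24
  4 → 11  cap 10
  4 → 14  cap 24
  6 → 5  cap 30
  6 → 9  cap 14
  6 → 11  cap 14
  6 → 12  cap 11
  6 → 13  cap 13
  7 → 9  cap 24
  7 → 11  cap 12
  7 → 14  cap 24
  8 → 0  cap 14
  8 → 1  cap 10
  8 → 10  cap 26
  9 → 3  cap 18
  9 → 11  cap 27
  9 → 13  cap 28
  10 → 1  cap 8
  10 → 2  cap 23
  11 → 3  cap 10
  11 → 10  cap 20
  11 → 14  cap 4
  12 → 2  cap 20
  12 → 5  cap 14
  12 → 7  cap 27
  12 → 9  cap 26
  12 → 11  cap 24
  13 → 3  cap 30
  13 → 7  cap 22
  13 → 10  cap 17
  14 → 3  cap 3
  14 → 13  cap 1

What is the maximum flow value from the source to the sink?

Maximum flow value: 41

augment #1: 8→0→6→5 bottleneck 10, total now 10
augment #2: 8→1→12→5 bottleneck 10, total now 20
augment #3: 8→0→11→3→5 bottleneck 4, total now 24
augment #4: 8→10→1→12→5 bottleneck 4, total now 28
augment #5: 8→10→1→9→3→5 bottleneck 4, total now 32
augment #6: 8→10→2→4→11→3→5 bottleneck 6, total now 38
augment #7: 8→10→2→4→14→3→5 bottleneck 3, total now 41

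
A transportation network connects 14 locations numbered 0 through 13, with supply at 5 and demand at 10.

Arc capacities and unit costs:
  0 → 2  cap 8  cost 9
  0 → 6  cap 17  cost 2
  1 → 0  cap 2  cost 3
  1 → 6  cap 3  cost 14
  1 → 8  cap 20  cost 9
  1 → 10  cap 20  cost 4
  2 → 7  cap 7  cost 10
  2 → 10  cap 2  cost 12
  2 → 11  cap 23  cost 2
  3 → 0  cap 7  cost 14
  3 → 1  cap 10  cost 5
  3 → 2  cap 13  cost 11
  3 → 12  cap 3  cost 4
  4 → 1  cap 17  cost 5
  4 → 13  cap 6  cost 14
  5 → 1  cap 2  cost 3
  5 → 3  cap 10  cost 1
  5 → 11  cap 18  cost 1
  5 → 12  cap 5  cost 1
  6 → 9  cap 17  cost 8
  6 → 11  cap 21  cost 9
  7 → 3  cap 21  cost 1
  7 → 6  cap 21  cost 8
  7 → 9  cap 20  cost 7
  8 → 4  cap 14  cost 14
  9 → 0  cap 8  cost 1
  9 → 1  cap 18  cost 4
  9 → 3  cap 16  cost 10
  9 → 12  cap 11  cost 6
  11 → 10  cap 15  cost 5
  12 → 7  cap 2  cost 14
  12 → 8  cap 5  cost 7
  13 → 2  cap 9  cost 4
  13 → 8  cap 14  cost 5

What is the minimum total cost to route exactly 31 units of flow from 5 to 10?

Minimum cost for 31 units: 326

shortest-cost path #1: 5→11→10 push 15 @ unit cost 6 (adds 90)
shortest-cost path #2: 5→1→10 push 2 @ unit cost 7 (adds 14)
shortest-cost path #3: 5→3→1→10 push 10 @ unit cost 10 (adds 100)
shortest-cost path #4: 5→12→7→9→1→10 push 2 @ unit cost 30 (adds 60)
shortest-cost path #5: 5→12→8→4→1→10 push 2 @ unit cost 31 (adds 62)
total cost = 326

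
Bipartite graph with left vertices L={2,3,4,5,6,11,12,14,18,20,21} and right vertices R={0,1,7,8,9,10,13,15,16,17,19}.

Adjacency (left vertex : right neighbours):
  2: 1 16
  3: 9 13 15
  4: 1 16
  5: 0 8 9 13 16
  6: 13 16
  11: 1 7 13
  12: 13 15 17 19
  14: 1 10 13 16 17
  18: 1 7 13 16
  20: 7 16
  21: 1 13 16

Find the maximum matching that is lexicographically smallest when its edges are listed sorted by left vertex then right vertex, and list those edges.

|M| = 8 (so the lex-smallest maximum matching has 8 edges)
process left vertices in ascending order; for each, take the smallest-labelled available neighbour that still permits 8 edges overall, or leave it unmatched if none does
lex-smallest matching: {2-1, 3-9, 4-16, 5-0, 6-13, 11-7, 12-15, 14-10}

Lex-smallest maximum matching: {(2,1), (3,9), (4,16), (5,0), (6,13), (11,7), (12,15), (14,10)}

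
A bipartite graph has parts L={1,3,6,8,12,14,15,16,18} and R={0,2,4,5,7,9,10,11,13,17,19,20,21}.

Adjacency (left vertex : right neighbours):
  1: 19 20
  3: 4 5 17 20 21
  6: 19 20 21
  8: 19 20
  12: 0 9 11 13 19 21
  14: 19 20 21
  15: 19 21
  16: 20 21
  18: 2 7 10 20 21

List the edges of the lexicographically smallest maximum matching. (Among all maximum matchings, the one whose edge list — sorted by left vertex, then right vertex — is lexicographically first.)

Lex-smallest maximum matching: {(1,19), (3,4), (6,20), (12,0), (14,21), (18,2)}

|M| = 6 (so the lex-smallest maximum matching has 6 edges)
process left vertices in ascending order; for each, take the smallest-labelled available neighbour that still permits 6 edges overall, or leave it unmatched if none does
lex-smallest matching: {1-19, 3-4, 6-20, 12-0, 14-21, 18-2}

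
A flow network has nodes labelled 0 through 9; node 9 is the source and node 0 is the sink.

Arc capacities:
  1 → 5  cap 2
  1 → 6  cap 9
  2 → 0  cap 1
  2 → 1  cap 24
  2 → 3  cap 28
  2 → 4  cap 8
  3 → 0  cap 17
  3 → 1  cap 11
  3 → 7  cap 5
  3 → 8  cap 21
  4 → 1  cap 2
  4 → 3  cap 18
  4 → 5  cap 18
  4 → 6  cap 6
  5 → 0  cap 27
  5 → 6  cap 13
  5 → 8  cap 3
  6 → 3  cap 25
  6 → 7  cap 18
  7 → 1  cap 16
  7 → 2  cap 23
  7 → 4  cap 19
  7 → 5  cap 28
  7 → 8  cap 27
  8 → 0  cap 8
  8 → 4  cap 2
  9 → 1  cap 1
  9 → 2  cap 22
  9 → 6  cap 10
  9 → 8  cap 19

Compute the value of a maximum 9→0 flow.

Maximum flow value: 43

augment #1: 9→2→0 bottleneck 1, total now 1
augment #2: 9→8→0 bottleneck 8, total now 9
augment #3: 9→1→5→0 bottleneck 1, total now 10
augment #4: 9→2→3→0 bottleneck 17, total now 27
augment #5: 9→2→1→5→0 bottleneck 1, total now 28
augment #6: 9→2→4→5→0 bottleneck 3, total now 31
augment #7: 9→6→7→5→0 bottleneck 10, total now 41
augment #8: 9→8→4→5→0 bottleneck 2, total now 43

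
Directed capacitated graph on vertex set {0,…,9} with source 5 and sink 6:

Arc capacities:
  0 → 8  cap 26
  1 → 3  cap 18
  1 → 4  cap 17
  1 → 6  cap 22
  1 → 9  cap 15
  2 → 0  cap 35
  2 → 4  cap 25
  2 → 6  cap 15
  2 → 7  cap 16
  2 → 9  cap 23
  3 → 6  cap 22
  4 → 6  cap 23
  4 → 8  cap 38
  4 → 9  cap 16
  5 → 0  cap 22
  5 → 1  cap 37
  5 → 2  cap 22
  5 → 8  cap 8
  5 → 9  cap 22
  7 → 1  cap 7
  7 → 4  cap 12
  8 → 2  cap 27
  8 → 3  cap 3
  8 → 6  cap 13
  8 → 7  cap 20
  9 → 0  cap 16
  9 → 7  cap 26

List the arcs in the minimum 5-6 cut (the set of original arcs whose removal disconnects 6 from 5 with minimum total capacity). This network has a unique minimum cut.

augment #1: 5→1→6 push 22
augment #2: 5→2→6 push 15
augment #3: 5→8→6 push 8
augment #4: 5→0→8→6 push 5
augment #5: 5→1→3→6 push 15
augment #6: 5→2→4→6 push 7
augment #7: 5→0→8→3→6 push 3
augment #8: 5→9→7→4→6 push 12
augment #9: 5→0→8→2→4→6 push 4
augment #10: 5→9→7→1→3→6 push 3
max flow = 94; residual-reachable set from 5 gives S-side
cut edges (S→T): {(1,3), (1,6), (2,6), (4,6), (8,3), (8,6)} total cap 94

Min-cut arcs: {(1,3), (1,6), (2,6), (4,6), (8,3), (8,6)} (total capacity 94)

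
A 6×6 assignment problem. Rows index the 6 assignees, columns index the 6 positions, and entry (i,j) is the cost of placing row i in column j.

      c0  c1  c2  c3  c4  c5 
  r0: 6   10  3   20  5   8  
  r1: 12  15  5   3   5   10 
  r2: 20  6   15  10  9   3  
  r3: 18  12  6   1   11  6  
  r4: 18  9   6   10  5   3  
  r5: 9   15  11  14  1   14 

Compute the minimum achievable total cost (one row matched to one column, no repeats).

optimal assignment: row0→col0 (cost 6), row1→col2 (cost 5), row2→col1 (cost 6), row3→col3 (cost 1), row4→col5 (cost 3), row5→col4 (cost 1)
total = 6 + 5 + 6 + 1 + 3 + 1 = 22

Minimum assignment cost: 22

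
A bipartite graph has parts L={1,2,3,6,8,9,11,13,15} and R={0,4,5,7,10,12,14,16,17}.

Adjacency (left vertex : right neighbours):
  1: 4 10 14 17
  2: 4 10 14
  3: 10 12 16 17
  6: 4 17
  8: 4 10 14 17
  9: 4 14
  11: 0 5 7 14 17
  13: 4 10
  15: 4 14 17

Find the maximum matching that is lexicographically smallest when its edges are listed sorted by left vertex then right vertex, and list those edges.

Lex-smallest maximum matching: {(1,4), (2,10), (3,12), (6,17), (8,14), (11,0)}

|M| = 6 (so the lex-smallest maximum matching has 6 edges)
process left vertices in ascending order; for each, take the smallest-labelled available neighbour that still permits 6 edges overall, or leave it unmatched if none does
lex-smallest matching: {1-4, 2-10, 3-12, 6-17, 8-14, 11-0}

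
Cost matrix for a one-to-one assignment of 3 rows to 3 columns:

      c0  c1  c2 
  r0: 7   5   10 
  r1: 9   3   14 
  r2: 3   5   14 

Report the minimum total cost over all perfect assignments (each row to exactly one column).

Minimum assignment cost: 16

optimal assignment: row0→col2 (cost 10), row1→col1 (cost 3), row2→col0 (cost 3)
total = 10 + 3 + 3 = 16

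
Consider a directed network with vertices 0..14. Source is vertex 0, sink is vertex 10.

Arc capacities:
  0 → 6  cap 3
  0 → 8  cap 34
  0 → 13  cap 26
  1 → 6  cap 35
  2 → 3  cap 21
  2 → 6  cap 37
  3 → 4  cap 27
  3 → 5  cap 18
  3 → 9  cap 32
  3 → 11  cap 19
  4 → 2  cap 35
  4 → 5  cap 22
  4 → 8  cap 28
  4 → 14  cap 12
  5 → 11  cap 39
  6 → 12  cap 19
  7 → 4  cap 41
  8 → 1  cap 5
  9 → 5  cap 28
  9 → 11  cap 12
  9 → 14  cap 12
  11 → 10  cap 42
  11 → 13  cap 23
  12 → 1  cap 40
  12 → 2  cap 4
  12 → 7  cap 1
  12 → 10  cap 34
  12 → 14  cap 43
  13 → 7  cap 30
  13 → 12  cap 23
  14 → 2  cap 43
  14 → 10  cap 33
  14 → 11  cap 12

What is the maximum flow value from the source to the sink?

Maximum flow value: 34

augment #1: 0→6→12→10 bottleneck 3, total now 3
augment #2: 0→13→12→10 bottleneck 23, total now 26
augment #3: 0→8→1→6→12→10 bottleneck 5, total now 31
augment #4: 0→13→7→4→14→10 bottleneck 3, total now 34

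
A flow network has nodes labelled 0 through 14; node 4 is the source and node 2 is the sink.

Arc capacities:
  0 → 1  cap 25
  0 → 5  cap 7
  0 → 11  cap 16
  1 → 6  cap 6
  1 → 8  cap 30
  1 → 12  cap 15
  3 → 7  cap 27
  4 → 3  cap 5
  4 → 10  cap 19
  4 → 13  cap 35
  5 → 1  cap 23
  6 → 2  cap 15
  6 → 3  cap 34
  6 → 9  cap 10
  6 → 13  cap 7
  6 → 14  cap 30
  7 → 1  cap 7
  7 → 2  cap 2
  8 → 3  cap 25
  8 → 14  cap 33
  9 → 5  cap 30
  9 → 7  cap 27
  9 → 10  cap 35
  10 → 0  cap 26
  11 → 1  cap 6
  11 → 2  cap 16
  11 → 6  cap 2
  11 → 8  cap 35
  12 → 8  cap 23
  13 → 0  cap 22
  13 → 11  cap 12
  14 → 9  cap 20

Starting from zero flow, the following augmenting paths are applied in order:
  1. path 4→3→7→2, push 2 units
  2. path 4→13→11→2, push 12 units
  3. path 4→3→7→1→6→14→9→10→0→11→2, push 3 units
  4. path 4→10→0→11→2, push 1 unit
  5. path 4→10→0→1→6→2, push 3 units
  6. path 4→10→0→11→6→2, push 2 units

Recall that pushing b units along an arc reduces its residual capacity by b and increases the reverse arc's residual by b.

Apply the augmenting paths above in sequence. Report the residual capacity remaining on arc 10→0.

after path 1 (4→3→7→2, push 2): res(10,0)=26
after path 2 (4→13→11→2, push 12): res(10,0)=26
after path 3 (4→3→7→1→6→14→9→10→0→11→2, push 3): res(10,0)=23
after path 4 (4→10→0→11→2, push 1): res(10,0)=22
after path 5 (4→10→0→1→6→2, push 3): res(10,0)=19
after path 6 (4→10→0→11→6→2, push 2): res(10,0)=17

Residual capacity of (10,0): 17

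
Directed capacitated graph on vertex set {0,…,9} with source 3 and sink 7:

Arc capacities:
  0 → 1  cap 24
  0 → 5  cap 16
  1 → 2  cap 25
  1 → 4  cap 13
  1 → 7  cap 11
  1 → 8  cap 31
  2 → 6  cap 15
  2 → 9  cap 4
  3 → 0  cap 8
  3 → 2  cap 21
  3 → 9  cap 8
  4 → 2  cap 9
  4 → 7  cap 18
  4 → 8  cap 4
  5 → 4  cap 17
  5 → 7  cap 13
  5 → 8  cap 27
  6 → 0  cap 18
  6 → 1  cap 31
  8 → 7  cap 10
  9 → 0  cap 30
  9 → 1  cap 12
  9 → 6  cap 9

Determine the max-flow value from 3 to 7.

augment #1: 3→0→1→7 bottleneck 8, total now 8
augment #2: 3→9→1→7 bottleneck 3, total now 11
augment #3: 3→9→0→5→7 bottleneck 5, total now 16
augment #4: 3→2→6→0→5→7 bottleneck 8, total now 24
augment #5: 3→2→6→1→4→7 bottleneck 7, total now 31
augment #6: 3→2→9→1→4→7 bottleneck 4, total now 35

Maximum flow value: 35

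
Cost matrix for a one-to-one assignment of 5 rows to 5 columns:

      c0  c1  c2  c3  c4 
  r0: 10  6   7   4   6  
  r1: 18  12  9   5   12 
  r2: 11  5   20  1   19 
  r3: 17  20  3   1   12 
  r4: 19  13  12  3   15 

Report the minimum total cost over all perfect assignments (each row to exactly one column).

optimal assignment: row0→col0 (cost 10), row1→col4 (cost 12), row2→col1 (cost 5), row3→col2 (cost 3), row4→col3 (cost 3)
total = 10 + 12 + 5 + 3 + 3 = 33

Minimum assignment cost: 33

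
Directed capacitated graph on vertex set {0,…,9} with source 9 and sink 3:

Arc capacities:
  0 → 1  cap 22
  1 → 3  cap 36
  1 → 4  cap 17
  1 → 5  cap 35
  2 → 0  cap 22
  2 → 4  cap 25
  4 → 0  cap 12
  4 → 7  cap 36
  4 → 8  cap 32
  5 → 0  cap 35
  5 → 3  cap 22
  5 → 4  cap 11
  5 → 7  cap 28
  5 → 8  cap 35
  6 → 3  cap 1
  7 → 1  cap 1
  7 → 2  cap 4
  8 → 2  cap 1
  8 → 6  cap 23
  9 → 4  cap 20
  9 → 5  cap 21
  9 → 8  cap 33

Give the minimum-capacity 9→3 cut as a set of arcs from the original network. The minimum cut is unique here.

Min-cut arcs: {(4,0), (6,3), (7,1), (7,2), (8,2), (9,5)} (total capacity 40)

augment #1: 9→5→3 push 21
augment #2: 9→8→6→3 push 1
augment #3: 9→4→0→1→3 push 12
augment #4: 9→4→7→1→3 push 1
augment #5: 9→8→2→0→1→3 push 1
augment #6: 9→4→7→2→0→1→3 push 4
max flow = 40; residual-reachable set from 9 gives S-side
cut edges (S→T): {(4,0), (6,3), (7,1), (7,2), (8,2), (9,5)} total cap 40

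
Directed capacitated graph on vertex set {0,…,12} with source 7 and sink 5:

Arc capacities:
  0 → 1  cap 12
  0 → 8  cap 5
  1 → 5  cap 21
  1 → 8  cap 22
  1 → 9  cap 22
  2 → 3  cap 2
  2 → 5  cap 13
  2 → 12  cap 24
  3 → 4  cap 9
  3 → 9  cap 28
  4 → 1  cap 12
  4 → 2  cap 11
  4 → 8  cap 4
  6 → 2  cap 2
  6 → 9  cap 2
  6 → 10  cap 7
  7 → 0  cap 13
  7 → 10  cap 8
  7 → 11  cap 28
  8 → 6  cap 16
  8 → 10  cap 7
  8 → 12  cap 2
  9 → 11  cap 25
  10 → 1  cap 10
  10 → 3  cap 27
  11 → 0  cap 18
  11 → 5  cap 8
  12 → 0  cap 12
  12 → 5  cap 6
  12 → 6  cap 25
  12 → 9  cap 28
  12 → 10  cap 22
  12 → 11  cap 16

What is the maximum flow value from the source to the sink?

Maximum flow value: 33

augment #1: 7→11→5 bottleneck 8, total now 8
augment #2: 7→0→1→5 bottleneck 12, total now 20
augment #3: 7→10→1→5 bottleneck 8, total now 28
augment #4: 7→0→8→12→5 bottleneck 1, total now 29
augment #5: 7→11→0→8→12→5 bottleneck 1, total now 30
augment #6: 7→11→0→8→6→2→5 bottleneck 2, total now 32
augment #7: 7→11→0→8→10→1→5 bottleneck 1, total now 33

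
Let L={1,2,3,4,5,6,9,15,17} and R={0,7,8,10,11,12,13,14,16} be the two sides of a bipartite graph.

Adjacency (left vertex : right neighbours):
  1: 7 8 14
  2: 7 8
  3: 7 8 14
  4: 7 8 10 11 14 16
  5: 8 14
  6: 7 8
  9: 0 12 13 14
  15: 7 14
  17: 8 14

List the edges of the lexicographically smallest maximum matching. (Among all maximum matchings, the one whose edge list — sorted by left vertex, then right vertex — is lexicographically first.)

|M| = 5 (so the lex-smallest maximum matching has 5 edges)
process left vertices in ascending order; for each, take the smallest-labelled available neighbour that still permits 5 edges overall, or leave it unmatched if none does
lex-smallest matching: {1-7, 2-8, 3-14, 4-10, 9-0}

Lex-smallest maximum matching: {(1,7), (2,8), (3,14), (4,10), (9,0)}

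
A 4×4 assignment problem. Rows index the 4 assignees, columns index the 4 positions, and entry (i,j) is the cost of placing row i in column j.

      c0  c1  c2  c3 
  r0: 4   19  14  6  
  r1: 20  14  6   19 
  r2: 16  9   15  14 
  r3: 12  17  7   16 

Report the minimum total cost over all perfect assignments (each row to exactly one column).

optimal assignment: row0→col3 (cost 6), row1→col2 (cost 6), row2→col1 (cost 9), row3→col0 (cost 12)
total = 6 + 6 + 9 + 12 = 33

Minimum assignment cost: 33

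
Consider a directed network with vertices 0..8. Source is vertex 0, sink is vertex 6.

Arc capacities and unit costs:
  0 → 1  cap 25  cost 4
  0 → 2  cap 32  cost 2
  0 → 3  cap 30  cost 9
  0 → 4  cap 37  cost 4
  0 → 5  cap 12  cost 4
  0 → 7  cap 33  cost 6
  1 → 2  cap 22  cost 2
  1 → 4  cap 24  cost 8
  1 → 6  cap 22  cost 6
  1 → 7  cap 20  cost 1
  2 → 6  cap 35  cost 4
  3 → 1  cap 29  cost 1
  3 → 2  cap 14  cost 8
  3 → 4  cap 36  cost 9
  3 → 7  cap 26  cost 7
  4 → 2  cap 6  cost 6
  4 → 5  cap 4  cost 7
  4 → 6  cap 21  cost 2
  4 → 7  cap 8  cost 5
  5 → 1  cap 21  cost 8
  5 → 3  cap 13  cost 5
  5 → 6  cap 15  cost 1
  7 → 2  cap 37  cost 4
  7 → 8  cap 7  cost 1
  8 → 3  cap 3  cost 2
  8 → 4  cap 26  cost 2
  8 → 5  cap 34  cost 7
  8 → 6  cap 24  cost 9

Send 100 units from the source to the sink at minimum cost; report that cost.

Minimum cost for 100 units: 776

shortest-cost path #1: 0→5→6 push 12 @ unit cost 5 (adds 60)
shortest-cost path #2: 0→2→6 push 32 @ unit cost 6 (adds 192)
shortest-cost path #3: 0→4→6 push 21 @ unit cost 6 (adds 126)
shortest-cost path #4: 0→1→6 push 22 @ unit cost 10 (adds 220)
shortest-cost path #5: 0→1→2→6 push 3 @ unit cost 10 (adds 30)
shortest-cost path #6: 0→4→5→6 push 3 @ unit cost 12 (adds 36)
shortest-cost path #7: 0→7→8→6 push 7 @ unit cost 16 (adds 112)
total cost = 776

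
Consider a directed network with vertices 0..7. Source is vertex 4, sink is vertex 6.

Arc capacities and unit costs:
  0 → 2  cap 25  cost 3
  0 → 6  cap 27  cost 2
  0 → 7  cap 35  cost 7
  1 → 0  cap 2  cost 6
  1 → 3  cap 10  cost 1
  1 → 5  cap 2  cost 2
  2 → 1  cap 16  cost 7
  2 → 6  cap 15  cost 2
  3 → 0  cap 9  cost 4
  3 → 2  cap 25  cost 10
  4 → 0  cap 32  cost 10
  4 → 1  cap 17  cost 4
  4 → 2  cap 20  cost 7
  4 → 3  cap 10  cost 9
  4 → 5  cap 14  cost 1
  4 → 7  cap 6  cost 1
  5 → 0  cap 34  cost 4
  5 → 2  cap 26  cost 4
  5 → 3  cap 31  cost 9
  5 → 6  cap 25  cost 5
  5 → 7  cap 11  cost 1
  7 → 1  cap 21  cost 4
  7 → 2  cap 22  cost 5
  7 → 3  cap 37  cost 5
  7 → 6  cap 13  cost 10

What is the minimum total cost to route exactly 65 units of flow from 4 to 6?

Minimum cost for 65 units: 649

shortest-cost path #1: 4→5→6 push 14 @ unit cost 6 (adds 84)
shortest-cost path #2: 4→7→2→6 push 6 @ unit cost 8 (adds 48)
shortest-cost path #3: 4→2→6 push 9 @ unit cost 9 (adds 81)
shortest-cost path #4: 4→1→5→6 push 2 @ unit cost 11 (adds 22)
shortest-cost path #5: 4→1→3→0→6 push 9 @ unit cost 11 (adds 99)
shortest-cost path #6: 4→0→6 push 18 @ unit cost 12 (adds 216)
shortest-cost path #7: 4→2→7→6 push 6 @ unit cost 12 (adds 72)
shortest-cost path #8: 4→0→7→6 push 1 @ unit cost 27 (adds 27)
total cost = 649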